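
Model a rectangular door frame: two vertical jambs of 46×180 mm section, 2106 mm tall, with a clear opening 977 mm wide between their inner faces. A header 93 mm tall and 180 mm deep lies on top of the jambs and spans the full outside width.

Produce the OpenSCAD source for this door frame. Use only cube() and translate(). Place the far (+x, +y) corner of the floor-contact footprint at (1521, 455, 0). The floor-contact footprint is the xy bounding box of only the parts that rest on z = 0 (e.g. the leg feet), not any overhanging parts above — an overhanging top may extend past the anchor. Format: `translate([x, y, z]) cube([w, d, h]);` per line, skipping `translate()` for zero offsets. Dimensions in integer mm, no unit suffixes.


translate([452, 275, 0]) cube([46, 180, 2106]);
translate([1475, 275, 0]) cube([46, 180, 2106]);
translate([452, 275, 2106]) cube([1069, 180, 93]);


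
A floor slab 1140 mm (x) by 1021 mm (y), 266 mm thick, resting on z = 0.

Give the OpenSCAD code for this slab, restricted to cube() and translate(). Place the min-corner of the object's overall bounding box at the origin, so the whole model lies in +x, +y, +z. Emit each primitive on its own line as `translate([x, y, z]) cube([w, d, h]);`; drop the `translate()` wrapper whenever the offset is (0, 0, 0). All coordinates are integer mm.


cube([1140, 1021, 266]);


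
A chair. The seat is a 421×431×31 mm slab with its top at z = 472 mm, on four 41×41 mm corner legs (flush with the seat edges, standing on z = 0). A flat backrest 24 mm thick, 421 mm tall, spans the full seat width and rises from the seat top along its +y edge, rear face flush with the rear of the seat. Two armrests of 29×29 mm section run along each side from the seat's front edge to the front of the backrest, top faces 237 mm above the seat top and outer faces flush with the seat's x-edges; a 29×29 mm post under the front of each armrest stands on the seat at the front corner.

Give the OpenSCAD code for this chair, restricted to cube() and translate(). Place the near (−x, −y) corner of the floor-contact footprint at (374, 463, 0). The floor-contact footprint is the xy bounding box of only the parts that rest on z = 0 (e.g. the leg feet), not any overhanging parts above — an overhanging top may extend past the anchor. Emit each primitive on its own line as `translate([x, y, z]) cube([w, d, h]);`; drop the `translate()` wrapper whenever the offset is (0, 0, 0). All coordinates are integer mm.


translate([374, 463, 441]) cube([421, 431, 31]);
translate([374, 463, 0]) cube([41, 41, 441]);
translate([754, 463, 0]) cube([41, 41, 441]);
translate([374, 853, 0]) cube([41, 41, 441]);
translate([754, 853, 0]) cube([41, 41, 441]);
translate([374, 870, 472]) cube([421, 24, 421]);
translate([374, 463, 680]) cube([29, 407, 29]);
translate([766, 463, 680]) cube([29, 407, 29]);
translate([374, 463, 472]) cube([29, 29, 208]);
translate([766, 463, 472]) cube([29, 29, 208]);


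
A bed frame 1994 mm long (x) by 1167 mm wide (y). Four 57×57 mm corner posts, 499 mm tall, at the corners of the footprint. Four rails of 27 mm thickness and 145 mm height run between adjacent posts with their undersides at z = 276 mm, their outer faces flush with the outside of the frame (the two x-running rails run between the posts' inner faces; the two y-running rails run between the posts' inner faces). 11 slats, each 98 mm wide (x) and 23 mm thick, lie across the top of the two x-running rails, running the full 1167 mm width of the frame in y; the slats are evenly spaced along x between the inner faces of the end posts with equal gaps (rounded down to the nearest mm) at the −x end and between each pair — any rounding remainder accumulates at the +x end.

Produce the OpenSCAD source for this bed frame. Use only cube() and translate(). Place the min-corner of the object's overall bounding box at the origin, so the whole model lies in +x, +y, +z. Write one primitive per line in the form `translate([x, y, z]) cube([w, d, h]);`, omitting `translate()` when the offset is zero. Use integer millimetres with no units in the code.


// slat z = rail_z + rail_h = 276 + 145 = 421
// slat gap = ⌊(1880 − 11·98) / 12⌋ = 66
cube([57, 57, 499]);
translate([0, 1110, 0]) cube([57, 57, 499]);
translate([1937, 0, 0]) cube([57, 57, 499]);
translate([1937, 1110, 0]) cube([57, 57, 499]);
translate([57, 0, 276]) cube([1880, 27, 145]);
translate([57, 1140, 276]) cube([1880, 27, 145]);
translate([0, 57, 276]) cube([27, 1053, 145]);
translate([1967, 57, 276]) cube([27, 1053, 145]);
translate([123, 0, 421]) cube([98, 1167, 23]);
translate([287, 0, 421]) cube([98, 1167, 23]);
translate([451, 0, 421]) cube([98, 1167, 23]);
translate([615, 0, 421]) cube([98, 1167, 23]);
translate([779, 0, 421]) cube([98, 1167, 23]);
translate([943, 0, 421]) cube([98, 1167, 23]);
translate([1107, 0, 421]) cube([98, 1167, 23]);
translate([1271, 0, 421]) cube([98, 1167, 23]);
translate([1435, 0, 421]) cube([98, 1167, 23]);
translate([1599, 0, 421]) cube([98, 1167, 23]);
translate([1763, 0, 421]) cube([98, 1167, 23]);


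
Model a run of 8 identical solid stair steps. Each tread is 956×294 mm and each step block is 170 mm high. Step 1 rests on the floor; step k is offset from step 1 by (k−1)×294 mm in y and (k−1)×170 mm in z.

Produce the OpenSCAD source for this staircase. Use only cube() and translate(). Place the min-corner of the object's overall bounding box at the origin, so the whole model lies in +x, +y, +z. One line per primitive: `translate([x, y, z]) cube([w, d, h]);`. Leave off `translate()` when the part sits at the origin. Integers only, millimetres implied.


cube([956, 294, 170]);
translate([0, 294, 170]) cube([956, 294, 170]);
translate([0, 588, 340]) cube([956, 294, 170]);
translate([0, 882, 510]) cube([956, 294, 170]);
translate([0, 1176, 680]) cube([956, 294, 170]);
translate([0, 1470, 850]) cube([956, 294, 170]);
translate([0, 1764, 1020]) cube([956, 294, 170]);
translate([0, 2058, 1190]) cube([956, 294, 170]);


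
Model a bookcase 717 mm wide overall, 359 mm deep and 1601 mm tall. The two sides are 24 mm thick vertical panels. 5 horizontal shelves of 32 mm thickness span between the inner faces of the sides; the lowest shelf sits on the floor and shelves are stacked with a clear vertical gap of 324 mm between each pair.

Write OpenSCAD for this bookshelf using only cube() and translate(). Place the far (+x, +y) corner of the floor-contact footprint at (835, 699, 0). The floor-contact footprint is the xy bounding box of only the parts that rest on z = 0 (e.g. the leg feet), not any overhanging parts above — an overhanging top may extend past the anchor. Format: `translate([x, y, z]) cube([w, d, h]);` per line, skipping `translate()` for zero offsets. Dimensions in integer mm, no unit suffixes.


translate([118, 340, 0]) cube([24, 359, 1601]);
translate([811, 340, 0]) cube([24, 359, 1601]);
translate([142, 340, 0]) cube([669, 359, 32]);
translate([142, 340, 356]) cube([669, 359, 32]);
translate([142, 340, 712]) cube([669, 359, 32]);
translate([142, 340, 1068]) cube([669, 359, 32]);
translate([142, 340, 1424]) cube([669, 359, 32]);


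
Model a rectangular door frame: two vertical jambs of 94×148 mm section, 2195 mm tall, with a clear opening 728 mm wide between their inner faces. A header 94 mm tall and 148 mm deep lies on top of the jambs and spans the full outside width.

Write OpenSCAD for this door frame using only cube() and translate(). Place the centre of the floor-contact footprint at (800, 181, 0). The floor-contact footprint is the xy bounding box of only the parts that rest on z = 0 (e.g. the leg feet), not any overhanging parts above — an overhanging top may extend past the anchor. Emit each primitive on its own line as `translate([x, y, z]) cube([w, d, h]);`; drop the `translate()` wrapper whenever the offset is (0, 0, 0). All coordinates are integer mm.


translate([342, 107, 0]) cube([94, 148, 2195]);
translate([1164, 107, 0]) cube([94, 148, 2195]);
translate([342, 107, 2195]) cube([916, 148, 94]);


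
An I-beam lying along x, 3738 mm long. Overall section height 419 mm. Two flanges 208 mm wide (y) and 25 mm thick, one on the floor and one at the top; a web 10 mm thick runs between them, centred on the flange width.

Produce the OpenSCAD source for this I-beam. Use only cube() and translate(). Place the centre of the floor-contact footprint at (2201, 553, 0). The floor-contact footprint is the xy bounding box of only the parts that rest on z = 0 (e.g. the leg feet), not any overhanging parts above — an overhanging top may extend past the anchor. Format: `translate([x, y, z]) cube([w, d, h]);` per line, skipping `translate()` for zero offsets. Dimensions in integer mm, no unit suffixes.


translate([332, 449, 0]) cube([3738, 208, 25]);
translate([332, 548, 25]) cube([3738, 10, 369]);
translate([332, 449, 394]) cube([3738, 208, 25]);


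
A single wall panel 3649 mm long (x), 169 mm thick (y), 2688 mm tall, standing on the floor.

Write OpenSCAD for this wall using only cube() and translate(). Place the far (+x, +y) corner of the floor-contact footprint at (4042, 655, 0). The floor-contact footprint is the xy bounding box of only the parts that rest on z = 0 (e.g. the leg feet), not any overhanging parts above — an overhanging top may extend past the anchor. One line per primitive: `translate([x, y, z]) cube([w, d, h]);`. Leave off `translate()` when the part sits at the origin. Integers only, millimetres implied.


translate([393, 486, 0]) cube([3649, 169, 2688]);


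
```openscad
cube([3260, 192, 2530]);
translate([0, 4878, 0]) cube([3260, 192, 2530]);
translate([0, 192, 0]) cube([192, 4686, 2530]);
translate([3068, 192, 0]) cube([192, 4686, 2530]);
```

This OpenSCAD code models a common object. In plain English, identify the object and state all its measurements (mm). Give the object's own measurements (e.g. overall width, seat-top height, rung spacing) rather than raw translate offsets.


The wall frame of a small rectangular building: four walls, each 2530 mm tall and 192 mm thick, enclosing a footprint 3260 mm (x) by 5070 mm (y) outside-to-outside, with no floor or roof. The front and back walls (the −y and +y sides) span the full width; the two side walls fit between them.


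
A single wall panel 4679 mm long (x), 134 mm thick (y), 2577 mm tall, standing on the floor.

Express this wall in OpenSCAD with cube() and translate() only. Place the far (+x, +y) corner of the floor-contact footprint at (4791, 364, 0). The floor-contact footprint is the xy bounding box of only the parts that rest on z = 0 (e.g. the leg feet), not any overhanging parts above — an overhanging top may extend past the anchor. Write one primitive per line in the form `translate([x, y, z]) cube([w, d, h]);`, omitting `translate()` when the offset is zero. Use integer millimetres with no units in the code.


translate([112, 230, 0]) cube([4679, 134, 2577]);


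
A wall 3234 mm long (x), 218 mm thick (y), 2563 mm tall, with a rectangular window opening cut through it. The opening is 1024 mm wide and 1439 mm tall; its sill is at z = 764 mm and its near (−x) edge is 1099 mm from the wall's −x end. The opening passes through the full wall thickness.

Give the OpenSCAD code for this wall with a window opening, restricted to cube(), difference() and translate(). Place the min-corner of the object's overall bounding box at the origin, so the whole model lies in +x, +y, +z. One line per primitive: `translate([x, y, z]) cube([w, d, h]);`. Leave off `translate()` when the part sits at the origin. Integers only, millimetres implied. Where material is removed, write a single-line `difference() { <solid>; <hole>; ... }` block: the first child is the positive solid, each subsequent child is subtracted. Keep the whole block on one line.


difference() { cube([3234, 218, 2563]); translate([1099, 0, 764]) cube([1024, 218, 1439]); }


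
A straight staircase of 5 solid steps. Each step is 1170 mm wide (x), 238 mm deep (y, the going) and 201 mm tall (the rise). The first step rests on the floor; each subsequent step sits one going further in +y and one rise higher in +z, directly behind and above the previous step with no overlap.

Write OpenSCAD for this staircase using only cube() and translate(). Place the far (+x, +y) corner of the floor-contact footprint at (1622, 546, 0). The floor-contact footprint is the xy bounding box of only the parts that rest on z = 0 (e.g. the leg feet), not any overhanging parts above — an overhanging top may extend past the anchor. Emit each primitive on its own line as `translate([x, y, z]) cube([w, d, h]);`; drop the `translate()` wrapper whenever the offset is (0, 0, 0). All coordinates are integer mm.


translate([452, 308, 0]) cube([1170, 238, 201]);
translate([452, 546, 201]) cube([1170, 238, 201]);
translate([452, 784, 402]) cube([1170, 238, 201]);
translate([452, 1022, 603]) cube([1170, 238, 201]);
translate([452, 1260, 804]) cube([1170, 238, 201]);


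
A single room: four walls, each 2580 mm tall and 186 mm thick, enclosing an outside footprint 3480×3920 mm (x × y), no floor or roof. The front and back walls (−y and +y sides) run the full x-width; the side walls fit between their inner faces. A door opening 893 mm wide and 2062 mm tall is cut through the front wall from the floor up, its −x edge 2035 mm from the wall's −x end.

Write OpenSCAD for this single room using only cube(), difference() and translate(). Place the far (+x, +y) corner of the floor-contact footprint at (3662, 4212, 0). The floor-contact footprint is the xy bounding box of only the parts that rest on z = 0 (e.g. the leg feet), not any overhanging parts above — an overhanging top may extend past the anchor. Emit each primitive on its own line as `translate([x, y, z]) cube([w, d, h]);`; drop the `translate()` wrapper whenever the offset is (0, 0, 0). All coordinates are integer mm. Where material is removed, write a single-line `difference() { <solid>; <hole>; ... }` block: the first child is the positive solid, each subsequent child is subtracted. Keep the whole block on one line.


difference() { translate([182, 292, 0]) cube([3480, 186, 2580]); translate([2217, 292, 0]) cube([893, 186, 2062]); }
translate([182, 4026, 0]) cube([3480, 186, 2580]);
translate([182, 478, 0]) cube([186, 3548, 2580]);
translate([3476, 478, 0]) cube([186, 3548, 2580]);


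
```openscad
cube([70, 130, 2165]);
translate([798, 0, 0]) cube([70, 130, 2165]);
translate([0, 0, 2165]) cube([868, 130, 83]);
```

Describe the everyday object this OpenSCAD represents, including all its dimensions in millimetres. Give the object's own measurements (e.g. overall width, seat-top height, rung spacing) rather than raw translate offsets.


A door frame. The clear opening is 728 mm wide and 2165 mm high. Two 70 mm wide jambs, 130 mm deep, stand either side of the opening from the floor to the top of the opening. A 83 mm thick head sits across the top of both jambs, spanning the full outside width of the frame.


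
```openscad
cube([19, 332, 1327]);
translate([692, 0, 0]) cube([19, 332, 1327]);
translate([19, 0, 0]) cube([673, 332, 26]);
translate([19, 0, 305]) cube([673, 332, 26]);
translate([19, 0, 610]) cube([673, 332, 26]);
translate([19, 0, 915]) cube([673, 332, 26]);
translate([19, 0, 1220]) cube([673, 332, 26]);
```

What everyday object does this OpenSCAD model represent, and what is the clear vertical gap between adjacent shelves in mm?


A bookshelf. The clear shelf gap is 279 mm.

Two tall side panels with 5 horizontal boards between them — a bookshelf. The first two shelf undersides are at z = 0 and z = 305; with shelf thickness 26, the clear gap is 305 − 0 − 26 = 279 mm.


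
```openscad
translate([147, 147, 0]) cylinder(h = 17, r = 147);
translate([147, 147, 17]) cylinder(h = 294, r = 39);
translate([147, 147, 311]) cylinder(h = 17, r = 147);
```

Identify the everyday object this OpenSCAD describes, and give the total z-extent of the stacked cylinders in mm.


A spool. The overall height is 328 mm.

Three coaxial cylinders, large–small–large — a spool. Two 17 mm flanges and a 294 mm core give 17 + 294 + 17 = 328 mm.


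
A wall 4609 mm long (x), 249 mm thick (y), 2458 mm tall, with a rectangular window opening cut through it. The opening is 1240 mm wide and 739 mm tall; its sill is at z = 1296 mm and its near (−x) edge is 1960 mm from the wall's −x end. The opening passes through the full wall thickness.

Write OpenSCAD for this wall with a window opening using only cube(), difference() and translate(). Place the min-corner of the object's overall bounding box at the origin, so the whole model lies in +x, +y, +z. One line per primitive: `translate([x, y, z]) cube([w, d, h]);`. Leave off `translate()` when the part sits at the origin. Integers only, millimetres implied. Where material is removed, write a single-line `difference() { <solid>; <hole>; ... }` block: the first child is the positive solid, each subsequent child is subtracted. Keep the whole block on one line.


difference() { cube([4609, 249, 2458]); translate([1960, 0, 1296]) cube([1240, 249, 739]); }


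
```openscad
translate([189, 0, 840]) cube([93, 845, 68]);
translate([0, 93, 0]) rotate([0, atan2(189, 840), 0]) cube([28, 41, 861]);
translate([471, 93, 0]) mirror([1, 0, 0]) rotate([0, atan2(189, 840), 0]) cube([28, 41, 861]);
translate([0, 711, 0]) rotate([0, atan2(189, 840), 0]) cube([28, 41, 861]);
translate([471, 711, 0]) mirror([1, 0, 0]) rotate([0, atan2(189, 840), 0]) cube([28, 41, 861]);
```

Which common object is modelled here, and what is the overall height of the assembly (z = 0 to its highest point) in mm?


A sawhorse. The overall height is 908 mm.

A beam across two mirrored pairs of raked legs — a sawhorse. The beam's underside is at z = 840 (matching the legs' vertical rise in atan2(189, 840)) and the beam is 68 mm tall, so its top is at 840 + 68 = 908 mm. The raked legs top out at the beam's underside, so that is the highest point.


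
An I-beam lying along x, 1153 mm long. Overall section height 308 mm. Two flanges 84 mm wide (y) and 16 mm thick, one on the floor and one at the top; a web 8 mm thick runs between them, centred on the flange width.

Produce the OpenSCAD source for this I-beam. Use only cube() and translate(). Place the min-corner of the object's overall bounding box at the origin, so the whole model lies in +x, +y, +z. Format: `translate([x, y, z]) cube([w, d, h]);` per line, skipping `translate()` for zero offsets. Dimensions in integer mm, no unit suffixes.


cube([1153, 84, 16]);
translate([0, 38, 16]) cube([1153, 8, 276]);
translate([0, 0, 292]) cube([1153, 84, 16]);


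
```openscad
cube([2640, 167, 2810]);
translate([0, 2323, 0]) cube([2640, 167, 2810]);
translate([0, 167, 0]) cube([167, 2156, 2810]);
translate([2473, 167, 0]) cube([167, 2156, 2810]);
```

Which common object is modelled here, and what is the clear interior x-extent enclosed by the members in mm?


A house (or room) frame. The interior width is 2306 mm.

Four 2810 mm walls enclosing a rectangle with no floor or roof — a room or house frame. Outside width is 2640 mm and wall thickness is 167 mm, so the interior width is 2640 − 2 × 167 = 2306 mm.


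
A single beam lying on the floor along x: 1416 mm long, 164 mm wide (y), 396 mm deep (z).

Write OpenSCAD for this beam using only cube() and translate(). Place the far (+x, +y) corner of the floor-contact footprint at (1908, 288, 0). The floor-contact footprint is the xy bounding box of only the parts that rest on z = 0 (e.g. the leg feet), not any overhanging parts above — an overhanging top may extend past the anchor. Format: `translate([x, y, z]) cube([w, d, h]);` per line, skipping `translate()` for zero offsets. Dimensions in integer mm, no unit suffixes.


translate([492, 124, 0]) cube([1416, 164, 396]);


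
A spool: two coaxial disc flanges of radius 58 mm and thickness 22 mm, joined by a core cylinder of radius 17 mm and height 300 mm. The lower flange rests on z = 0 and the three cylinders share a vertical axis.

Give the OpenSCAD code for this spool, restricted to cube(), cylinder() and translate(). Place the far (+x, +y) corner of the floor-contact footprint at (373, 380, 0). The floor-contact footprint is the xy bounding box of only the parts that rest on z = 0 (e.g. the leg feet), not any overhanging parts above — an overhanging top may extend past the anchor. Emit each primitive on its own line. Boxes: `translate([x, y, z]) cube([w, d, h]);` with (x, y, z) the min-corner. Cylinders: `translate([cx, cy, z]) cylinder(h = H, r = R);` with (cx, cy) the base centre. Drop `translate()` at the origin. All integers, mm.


translate([315, 322, 0]) cylinder(h = 22, r = 58);
translate([315, 322, 22]) cylinder(h = 300, r = 17);
translate([315, 322, 322]) cylinder(h = 22, r = 58);


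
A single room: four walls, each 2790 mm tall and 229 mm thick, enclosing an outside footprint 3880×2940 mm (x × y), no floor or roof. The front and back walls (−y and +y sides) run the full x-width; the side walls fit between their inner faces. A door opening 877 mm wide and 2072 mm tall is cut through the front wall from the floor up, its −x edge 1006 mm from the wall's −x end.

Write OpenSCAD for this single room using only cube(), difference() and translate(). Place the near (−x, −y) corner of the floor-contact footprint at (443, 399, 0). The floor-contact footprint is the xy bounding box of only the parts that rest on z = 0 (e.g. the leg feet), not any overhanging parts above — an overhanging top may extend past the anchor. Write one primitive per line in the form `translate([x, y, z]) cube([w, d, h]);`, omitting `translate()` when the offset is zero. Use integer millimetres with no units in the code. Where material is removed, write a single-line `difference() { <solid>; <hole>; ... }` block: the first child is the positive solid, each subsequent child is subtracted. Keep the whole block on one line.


difference() { translate([443, 399, 0]) cube([3880, 229, 2790]); translate([1449, 399, 0]) cube([877, 229, 2072]); }
translate([443, 3110, 0]) cube([3880, 229, 2790]);
translate([443, 628, 0]) cube([229, 2482, 2790]);
translate([4094, 628, 0]) cube([229, 2482, 2790]);


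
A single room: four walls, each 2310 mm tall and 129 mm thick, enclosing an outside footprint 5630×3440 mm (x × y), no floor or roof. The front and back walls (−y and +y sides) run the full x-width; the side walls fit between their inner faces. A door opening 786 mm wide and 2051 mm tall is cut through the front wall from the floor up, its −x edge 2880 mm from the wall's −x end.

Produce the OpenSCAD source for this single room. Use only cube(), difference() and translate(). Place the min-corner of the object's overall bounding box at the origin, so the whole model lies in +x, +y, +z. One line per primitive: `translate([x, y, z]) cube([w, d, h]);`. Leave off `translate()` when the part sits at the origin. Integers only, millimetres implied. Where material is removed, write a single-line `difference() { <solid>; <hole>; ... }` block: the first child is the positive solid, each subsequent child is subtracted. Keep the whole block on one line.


difference() { cube([5630, 129, 2310]); translate([2880, 0, 0]) cube([786, 129, 2051]); }
translate([0, 3311, 0]) cube([5630, 129, 2310]);
translate([0, 129, 0]) cube([129, 3182, 2310]);
translate([5501, 129, 0]) cube([129, 3182, 2310]);


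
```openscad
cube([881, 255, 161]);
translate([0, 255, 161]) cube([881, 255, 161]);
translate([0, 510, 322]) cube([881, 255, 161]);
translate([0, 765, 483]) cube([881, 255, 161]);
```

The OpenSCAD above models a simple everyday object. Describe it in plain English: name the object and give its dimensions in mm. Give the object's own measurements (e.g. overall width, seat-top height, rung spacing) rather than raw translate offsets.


A straight staircase of 4 solid steps. Each step is 881 mm wide (x), 255 mm deep (y, the going) and 161 mm tall (the rise). The first step rests on the floor; each subsequent step sits one going further in +y and one rise higher in +z, directly behind and above the previous step with no overlap.


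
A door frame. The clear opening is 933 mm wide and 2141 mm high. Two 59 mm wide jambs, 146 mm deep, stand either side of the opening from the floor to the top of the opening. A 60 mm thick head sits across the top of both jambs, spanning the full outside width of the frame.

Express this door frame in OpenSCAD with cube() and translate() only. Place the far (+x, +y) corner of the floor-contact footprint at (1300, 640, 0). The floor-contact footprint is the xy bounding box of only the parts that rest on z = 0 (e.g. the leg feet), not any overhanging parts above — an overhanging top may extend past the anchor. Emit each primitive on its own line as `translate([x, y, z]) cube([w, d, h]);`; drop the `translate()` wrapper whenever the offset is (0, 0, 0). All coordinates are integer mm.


translate([249, 494, 0]) cube([59, 146, 2141]);
translate([1241, 494, 0]) cube([59, 146, 2141]);
translate([249, 494, 2141]) cube([1051, 146, 60]);


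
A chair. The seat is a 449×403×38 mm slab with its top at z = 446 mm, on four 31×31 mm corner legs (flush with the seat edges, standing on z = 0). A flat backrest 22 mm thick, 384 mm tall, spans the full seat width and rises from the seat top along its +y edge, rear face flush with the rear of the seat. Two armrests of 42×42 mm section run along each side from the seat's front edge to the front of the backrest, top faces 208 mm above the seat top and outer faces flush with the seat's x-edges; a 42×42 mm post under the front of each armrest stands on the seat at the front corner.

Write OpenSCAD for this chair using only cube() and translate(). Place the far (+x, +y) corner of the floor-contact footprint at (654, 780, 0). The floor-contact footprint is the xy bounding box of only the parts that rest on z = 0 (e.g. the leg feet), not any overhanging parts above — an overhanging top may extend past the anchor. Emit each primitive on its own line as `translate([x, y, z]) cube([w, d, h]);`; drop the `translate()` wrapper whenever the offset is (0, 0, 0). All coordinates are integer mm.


translate([205, 377, 408]) cube([449, 403, 38]);
translate([205, 377, 0]) cube([31, 31, 408]);
translate([623, 377, 0]) cube([31, 31, 408]);
translate([205, 749, 0]) cube([31, 31, 408]);
translate([623, 749, 0]) cube([31, 31, 408]);
translate([205, 758, 446]) cube([449, 22, 384]);
translate([205, 377, 612]) cube([42, 381, 42]);
translate([612, 377, 612]) cube([42, 381, 42]);
translate([205, 377, 446]) cube([42, 42, 166]);
translate([612, 377, 446]) cube([42, 42, 166]);


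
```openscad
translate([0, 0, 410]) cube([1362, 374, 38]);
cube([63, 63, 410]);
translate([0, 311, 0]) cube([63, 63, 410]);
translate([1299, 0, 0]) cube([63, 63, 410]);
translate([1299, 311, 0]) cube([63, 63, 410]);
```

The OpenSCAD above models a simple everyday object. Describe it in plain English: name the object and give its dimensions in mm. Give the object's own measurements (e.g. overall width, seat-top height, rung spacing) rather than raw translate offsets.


A bench: a 1362×374 mm seat slab, 38 mm thick, top at z = 448 mm, on four 63×63 mm square legs flush with the seat corners and standing on z = 0.


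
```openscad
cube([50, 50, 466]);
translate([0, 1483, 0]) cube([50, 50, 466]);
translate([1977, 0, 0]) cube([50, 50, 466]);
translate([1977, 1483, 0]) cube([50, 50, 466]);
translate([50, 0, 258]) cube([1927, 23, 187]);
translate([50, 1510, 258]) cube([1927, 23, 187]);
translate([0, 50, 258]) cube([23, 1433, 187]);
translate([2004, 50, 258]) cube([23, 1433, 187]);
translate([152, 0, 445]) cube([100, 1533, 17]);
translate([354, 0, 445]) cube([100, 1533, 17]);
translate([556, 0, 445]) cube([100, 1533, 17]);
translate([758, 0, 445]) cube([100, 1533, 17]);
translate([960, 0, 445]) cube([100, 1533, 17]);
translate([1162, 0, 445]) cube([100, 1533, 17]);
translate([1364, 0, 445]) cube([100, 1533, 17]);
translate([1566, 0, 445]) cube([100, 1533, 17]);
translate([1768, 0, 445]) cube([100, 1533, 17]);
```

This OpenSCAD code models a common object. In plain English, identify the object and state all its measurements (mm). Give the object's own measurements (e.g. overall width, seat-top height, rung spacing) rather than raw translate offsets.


A bed frame 2027 mm long (x) by 1533 mm wide (y). Four 50×50 mm corner posts, 466 mm tall, at the corners of the footprint. Four rails of 23 mm thickness and 187 mm height run between adjacent posts with their undersides at z = 258 mm, their outer faces flush with the outside of the frame (the two x-running rails run between the posts' inner faces; the two y-running rails run between the posts' inner faces). 9 slats, each 100 mm wide (x) and 17 mm thick, lie across the top of the two x-running rails, running the full 1533 mm width of the frame in y; along x they sit between the end posts with a 102 mm gap after the −x posts and between neighbouring slats, leaving 109 mm before the +x posts.


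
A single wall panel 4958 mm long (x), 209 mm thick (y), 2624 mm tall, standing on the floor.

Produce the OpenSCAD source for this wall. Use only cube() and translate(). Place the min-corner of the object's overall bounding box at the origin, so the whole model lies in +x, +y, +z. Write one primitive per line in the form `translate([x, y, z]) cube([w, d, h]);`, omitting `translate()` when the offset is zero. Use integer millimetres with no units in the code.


cube([4958, 209, 2624]);


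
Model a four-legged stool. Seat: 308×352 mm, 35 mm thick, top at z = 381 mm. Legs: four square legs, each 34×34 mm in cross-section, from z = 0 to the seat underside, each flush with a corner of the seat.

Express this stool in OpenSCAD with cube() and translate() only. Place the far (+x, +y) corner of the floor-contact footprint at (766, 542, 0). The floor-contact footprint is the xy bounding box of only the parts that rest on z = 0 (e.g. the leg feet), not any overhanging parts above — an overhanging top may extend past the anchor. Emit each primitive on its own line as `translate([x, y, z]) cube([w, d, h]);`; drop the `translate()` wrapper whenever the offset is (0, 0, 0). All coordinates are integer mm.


translate([458, 190, 346]) cube([308, 352, 35]);
translate([458, 190, 0]) cube([34, 34, 346]);
translate([732, 190, 0]) cube([34, 34, 346]);
translate([458, 508, 0]) cube([34, 34, 346]);
translate([732, 508, 0]) cube([34, 34, 346]);


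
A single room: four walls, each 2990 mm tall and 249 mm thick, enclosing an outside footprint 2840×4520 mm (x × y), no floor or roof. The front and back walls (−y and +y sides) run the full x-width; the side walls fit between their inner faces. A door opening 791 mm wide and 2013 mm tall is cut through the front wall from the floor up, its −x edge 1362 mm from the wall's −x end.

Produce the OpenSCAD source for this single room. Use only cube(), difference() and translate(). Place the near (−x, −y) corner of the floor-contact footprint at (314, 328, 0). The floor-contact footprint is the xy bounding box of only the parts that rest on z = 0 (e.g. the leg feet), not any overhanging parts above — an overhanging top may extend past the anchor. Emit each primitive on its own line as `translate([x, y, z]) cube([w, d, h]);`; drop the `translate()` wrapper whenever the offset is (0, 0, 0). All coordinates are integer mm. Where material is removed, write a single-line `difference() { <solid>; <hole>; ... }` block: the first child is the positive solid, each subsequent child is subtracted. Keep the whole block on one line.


difference() { translate([314, 328, 0]) cube([2840, 249, 2990]); translate([1676, 328, 0]) cube([791, 249, 2013]); }
translate([314, 4599, 0]) cube([2840, 249, 2990]);
translate([314, 577, 0]) cube([249, 4022, 2990]);
translate([2905, 577, 0]) cube([249, 4022, 2990]);


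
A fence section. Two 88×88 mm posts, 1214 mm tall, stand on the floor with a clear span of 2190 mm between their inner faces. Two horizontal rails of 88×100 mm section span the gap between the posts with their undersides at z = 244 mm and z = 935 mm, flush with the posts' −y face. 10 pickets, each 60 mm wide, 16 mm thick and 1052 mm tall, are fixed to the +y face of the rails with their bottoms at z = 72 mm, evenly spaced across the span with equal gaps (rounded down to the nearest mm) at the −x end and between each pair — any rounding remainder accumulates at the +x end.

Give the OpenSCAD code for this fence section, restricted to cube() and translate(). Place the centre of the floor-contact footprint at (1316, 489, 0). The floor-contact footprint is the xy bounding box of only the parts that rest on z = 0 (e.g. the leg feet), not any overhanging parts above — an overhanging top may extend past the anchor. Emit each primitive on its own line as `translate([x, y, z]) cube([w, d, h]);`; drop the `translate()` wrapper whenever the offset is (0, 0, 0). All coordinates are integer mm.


translate([133, 445, 0]) cube([88, 88, 1214]);
translate([2411, 445, 0]) cube([88, 88, 1214]);
translate([221, 445, 244]) cube([2190, 88, 100]);
translate([221, 445, 935]) cube([2190, 88, 100]);
translate([365, 533, 72]) cube([60, 16, 1052]);
translate([569, 533, 72]) cube([60, 16, 1052]);
translate([773, 533, 72]) cube([60, 16, 1052]);
translate([977, 533, 72]) cube([60, 16, 1052]);
translate([1181, 533, 72]) cube([60, 16, 1052]);
translate([1385, 533, 72]) cube([60, 16, 1052]);
translate([1589, 533, 72]) cube([60, 16, 1052]);
translate([1793, 533, 72]) cube([60, 16, 1052]);
translate([1997, 533, 72]) cube([60, 16, 1052]);
translate([2201, 533, 72]) cube([60, 16, 1052]);


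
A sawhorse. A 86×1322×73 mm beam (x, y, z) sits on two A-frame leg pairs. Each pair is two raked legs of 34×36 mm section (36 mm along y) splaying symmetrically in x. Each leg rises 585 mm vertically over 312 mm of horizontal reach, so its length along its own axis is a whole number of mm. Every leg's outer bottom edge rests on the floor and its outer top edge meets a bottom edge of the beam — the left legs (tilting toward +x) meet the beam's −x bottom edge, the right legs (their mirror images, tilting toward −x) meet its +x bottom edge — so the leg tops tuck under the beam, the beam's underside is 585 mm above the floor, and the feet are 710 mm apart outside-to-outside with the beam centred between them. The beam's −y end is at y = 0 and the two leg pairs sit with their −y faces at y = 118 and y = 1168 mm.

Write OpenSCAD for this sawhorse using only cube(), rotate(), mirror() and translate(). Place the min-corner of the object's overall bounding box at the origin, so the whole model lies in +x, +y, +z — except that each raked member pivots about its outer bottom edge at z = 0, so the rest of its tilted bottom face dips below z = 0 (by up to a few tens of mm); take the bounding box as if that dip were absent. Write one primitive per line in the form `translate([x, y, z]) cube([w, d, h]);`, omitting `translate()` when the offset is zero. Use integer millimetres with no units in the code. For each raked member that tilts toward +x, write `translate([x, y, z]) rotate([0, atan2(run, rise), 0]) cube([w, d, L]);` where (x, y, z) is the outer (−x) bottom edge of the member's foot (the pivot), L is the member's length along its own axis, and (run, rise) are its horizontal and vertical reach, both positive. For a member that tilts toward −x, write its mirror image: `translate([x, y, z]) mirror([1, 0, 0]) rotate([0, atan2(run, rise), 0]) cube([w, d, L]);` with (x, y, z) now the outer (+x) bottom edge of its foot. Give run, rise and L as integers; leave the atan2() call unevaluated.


translate([312, 0, 585]) cube([86, 1322, 73]);
translate([0, 118, 0]) rotate([0, atan2(312, 585), 0]) cube([34, 36, 663]);
translate([710, 118, 0]) mirror([1, 0, 0]) rotate([0, atan2(312, 585), 0]) cube([34, 36, 663]);
translate([0, 1168, 0]) rotate([0, atan2(312, 585), 0]) cube([34, 36, 663]);
translate([710, 1168, 0]) mirror([1, 0, 0]) rotate([0, atan2(312, 585), 0]) cube([34, 36, 663]);


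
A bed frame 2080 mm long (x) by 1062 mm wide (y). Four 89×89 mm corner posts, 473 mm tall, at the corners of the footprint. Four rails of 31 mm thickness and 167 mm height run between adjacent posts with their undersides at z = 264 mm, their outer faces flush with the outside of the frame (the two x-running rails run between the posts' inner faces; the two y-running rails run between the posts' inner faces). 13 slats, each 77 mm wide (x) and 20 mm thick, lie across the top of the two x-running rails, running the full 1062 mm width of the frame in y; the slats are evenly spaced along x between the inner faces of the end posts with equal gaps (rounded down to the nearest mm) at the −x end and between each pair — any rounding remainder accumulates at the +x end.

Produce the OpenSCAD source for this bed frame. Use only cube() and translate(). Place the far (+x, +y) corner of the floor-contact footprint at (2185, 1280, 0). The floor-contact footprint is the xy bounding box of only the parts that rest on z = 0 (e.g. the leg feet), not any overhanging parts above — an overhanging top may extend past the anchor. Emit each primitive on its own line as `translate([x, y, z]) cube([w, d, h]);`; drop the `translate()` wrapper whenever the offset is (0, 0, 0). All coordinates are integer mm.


translate([105, 218, 0]) cube([89, 89, 473]);
translate([105, 1191, 0]) cube([89, 89, 473]);
translate([2096, 218, 0]) cube([89, 89, 473]);
translate([2096, 1191, 0]) cube([89, 89, 473]);
translate([194, 218, 264]) cube([1902, 31, 167]);
translate([194, 1249, 264]) cube([1902, 31, 167]);
translate([105, 307, 264]) cube([31, 884, 167]);
translate([2154, 307, 264]) cube([31, 884, 167]);
translate([258, 218, 431]) cube([77, 1062, 20]);
translate([399, 218, 431]) cube([77, 1062, 20]);
translate([540, 218, 431]) cube([77, 1062, 20]);
translate([681, 218, 431]) cube([77, 1062, 20]);
translate([822, 218, 431]) cube([77, 1062, 20]);
translate([963, 218, 431]) cube([77, 1062, 20]);
translate([1104, 218, 431]) cube([77, 1062, 20]);
translate([1245, 218, 431]) cube([77, 1062, 20]);
translate([1386, 218, 431]) cube([77, 1062, 20]);
translate([1527, 218, 431]) cube([77, 1062, 20]);
translate([1668, 218, 431]) cube([77, 1062, 20]);
translate([1809, 218, 431]) cube([77, 1062, 20]);
translate([1950, 218, 431]) cube([77, 1062, 20]);


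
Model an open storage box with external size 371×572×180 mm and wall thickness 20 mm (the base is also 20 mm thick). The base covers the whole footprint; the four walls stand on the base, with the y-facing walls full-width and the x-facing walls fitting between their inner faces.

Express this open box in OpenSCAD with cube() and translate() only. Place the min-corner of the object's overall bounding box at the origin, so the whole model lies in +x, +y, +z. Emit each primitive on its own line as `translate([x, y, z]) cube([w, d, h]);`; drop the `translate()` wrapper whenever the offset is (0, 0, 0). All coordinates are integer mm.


cube([371, 572, 20]);
translate([0, 0, 20]) cube([371, 20, 160]);
translate([0, 552, 20]) cube([371, 20, 160]);
translate([0, 20, 20]) cube([20, 532, 160]);
translate([351, 20, 20]) cube([20, 532, 160]);


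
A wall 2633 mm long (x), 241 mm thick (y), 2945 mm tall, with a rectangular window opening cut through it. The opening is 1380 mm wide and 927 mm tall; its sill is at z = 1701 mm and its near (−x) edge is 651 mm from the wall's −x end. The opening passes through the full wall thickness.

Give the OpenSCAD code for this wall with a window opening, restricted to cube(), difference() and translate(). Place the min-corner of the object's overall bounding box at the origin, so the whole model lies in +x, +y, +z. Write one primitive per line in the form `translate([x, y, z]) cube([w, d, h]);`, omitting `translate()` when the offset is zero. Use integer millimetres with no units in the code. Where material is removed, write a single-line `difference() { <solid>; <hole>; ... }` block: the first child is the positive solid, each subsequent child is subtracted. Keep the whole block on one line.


difference() { cube([2633, 241, 2945]); translate([651, 0, 1701]) cube([1380, 241, 927]); }
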